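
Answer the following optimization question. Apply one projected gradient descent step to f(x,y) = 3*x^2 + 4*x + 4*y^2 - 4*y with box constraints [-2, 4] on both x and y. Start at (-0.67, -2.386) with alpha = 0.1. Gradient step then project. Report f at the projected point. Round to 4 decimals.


Step 1: Compute gradient at (-0.67, -2.386).
grad_x = 2*3*-0.67 + 4 = -0.02
grad_y = 2*4*-2.386 - 4 = -23.088
Step 2: Gradient step.
x_raw = -0.67 - 0.1*-0.02 = -0.668
y_raw = -2.386 - 0.1*-23.088 = -0.0772
Step 3: Project onto [-2, 4].
x_proj = clip(-0.668) = -0.668
y_proj = clip(-0.0772) = -0.0772
Step 4: Evaluate f.
f(-0.668, -0.0772) = -1.0007


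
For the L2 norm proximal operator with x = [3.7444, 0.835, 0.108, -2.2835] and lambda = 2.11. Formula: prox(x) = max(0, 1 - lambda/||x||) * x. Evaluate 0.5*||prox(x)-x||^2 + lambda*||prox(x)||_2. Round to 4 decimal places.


Step 1: Compute ||x||.
||x|| = 4.4658
Step 2: Compute scaling factor.
scale = max(0, 1 - 2.11/4.4658) = 0.5275
Step 3: prox(x) = [1.9753, 0.4405, 0.057, -1.2046]
||prox(x)|| = 2.3558
Step 4: Proximal objective.
0.5*||prox-x||^2 = 2.2261
lambda*||prox|| = 4.9707
Total = 7.1969


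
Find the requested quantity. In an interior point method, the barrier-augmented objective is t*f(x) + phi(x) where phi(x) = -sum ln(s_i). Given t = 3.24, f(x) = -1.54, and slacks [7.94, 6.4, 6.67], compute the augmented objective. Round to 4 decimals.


Step 1: Compute log-barrier.
ln values: [2.0719, 1.8563, 1.8976]
phi = -(2.0719 + 1.8563 + 1.8976) = -5.8258
Step 2: Compute augmented objective.
t*f(x) = 3.24*-1.54 = -4.9896
Total = -4.9896 - 5.8258 = -10.8154


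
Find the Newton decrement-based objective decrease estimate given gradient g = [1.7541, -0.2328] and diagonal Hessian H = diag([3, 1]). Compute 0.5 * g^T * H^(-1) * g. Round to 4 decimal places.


Step 1: H is diagonal, so H^(-1) * g = [0.5847, -0.2328].
Step 2: g^T H^(-1) g = sum_i g_i^2 / H_ii
  = (1.7541)^2/3 + (-0.2328)^2/1
  = 1.0256 + 0.0542 = 1.0798
Step 3: Objective decrease = 0.5 * g^T H^(-1) g = 0.5399


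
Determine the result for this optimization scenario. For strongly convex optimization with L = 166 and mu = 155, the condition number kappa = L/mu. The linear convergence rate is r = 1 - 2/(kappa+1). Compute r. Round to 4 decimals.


Step 1: Compute the condition number.
kappa = L/mu = 166/155 = 1.071
Step 2: Compute the convergence rate.
r = 1 - 2/(kappa + 1) = 1 - 2*mu/(L + mu) = (L - mu)/(L + mu) = 11/321 = 0.0343


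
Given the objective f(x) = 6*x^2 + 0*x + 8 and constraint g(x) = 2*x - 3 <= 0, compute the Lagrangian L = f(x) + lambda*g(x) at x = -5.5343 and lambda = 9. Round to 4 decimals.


Step 1: Evaluate f(x).
f(-5.5343) = 6*(-5.5343)^2 + 0*(-5.5343) + 8 = 191.7709
Step 2: Evaluate g(x).
g(-5.5343) = 2*-5.5343 - 3 = -14.0686
Step 3: Compute Lagrangian.
L = 191.7709 + 9*-14.0686 = 65.1535


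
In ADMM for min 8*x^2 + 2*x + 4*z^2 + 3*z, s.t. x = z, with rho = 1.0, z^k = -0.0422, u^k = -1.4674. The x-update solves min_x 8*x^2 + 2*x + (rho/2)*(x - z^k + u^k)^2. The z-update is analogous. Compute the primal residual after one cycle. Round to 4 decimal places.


ADMM iteration with rho = 1.0, z^k = -0.0422, u^k = -1.4674
Step 1: x-update.
Minimize 8*x^2 + 2*x + (1.0/2)*(x + 0.0422 - 1.4674)^2
FOC: (2*8 + 1.0)*x = -2 + 1.0*(-0.0422 + 1.4674)
x^{k+1} = -0.0338
Step 2: z-update.
Minimize 4*z^2 + 3*z + (1.0/2)*(-0.0338 - z - 1.4674)^2
FOC: (2*4 + 1.0)*z = -3 + 1.0*(-0.0338 - 1.4674)
z^{k+1} = -0.5001
Step 3: u-update.
u^{k+1} = -1.4674 - 0.0338 + 0.5001 = -1.0011
Step 4: Primal residual = |-0.0338 + 0.5001| = 0.4663


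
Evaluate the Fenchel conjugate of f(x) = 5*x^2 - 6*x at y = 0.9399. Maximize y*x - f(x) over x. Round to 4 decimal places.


f*(y) = sup_x {y*x - a*x^2 - b*x} = sup_x {(y-b)*x - a*x^2}
FOC: (y - b) - 2a*x = 0 => x* = (y - b)/(2a)
x* = (0.9399 + 6)/(2*5) = 0.694
f*(0.9399) = (y-b)^2/(4a) = (0.9399 + 6)^2/(4*5)
= 48.1622/20 = 2.4081


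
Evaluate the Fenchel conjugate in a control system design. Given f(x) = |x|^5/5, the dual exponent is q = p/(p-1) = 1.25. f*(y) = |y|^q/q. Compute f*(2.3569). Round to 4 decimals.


The conjugate exponent q satisfies 1/p + 1/q = 1.
p = 5, so q = 5/(5 - 1) = 1.25
|y|^q = 2.3569^1.25 = 2.9203
f*(2.3569) = 2.9203 / 1.25 = 2.3362


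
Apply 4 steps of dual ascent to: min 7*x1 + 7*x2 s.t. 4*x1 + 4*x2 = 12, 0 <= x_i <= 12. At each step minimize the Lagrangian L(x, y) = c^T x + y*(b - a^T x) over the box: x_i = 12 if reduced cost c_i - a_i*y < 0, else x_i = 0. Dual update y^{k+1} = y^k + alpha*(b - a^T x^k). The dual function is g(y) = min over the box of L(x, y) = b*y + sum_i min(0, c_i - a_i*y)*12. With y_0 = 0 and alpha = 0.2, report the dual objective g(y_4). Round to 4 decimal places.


Dual ascent for LP: min 7*x1 + 7*x2, 4*x1 + 4*x2 = 12, 0 <= x_i <= 12
Step 1: y^k = 0.0, reduced costs: (7.0, 7.0)
  x^k = (0.0, 0.0), subgradient = b - a^T x = 12.0
  y^{k+1} = 0.0 + 0.2*12.0 = 2.4
Step 2: y^k = 2.4, reduced costs: (-2.6, -2.6)
  x^k = (12.0, 12.0), subgradient = b - a^T x = -84.0
  y^{k+1} = 2.4 + 0.2*-84.0 = -14.4
Step 3: y^k = -14.4, reduced costs: (64.6, 64.6)
  x^k = (0.0, 0.0), subgradient = b - a^T x = 12.0
  y^{k+1} = -14.4 + 0.2*12.0 = -12.0
Step 4: y^k = -12.0, reduced costs: (55.0, 55.0)
  x^k = (0.0, 0.0), subgradient = b - a^T x = 12.0
  y^{k+1} = -12.0 + 0.2*12.0 = -9.6
Dual objective at y_4 = -9.6: reduced costs (45.4, 45.4), box minimizer x = (0.0, 0.0)
g(y_4) = b*y + (c1 - a1*y)*x1 + (c2 - a2*y)*x2 = 12*(-9.6) + 45.4*0.0 + 45.4*0.0 = -115.2 + 0.0 + 0.0 = -115.2


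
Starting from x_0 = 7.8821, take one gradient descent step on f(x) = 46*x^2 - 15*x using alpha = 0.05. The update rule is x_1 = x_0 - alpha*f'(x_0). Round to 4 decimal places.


We compute the gradient at x_0 and apply the update.
f'(x) = 92*x - 15
f'(7.8821) = 92*7.8821 - 15 = 710.1532
x_1 = 7.8821 - 0.05*710.1532 = -27.6256


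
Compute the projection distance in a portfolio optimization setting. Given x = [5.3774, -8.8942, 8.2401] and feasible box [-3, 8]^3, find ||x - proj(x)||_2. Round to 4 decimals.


Project each component onto [-3, 8].
clip(5.3774) = 5.3774, clip(-8.8942) = -3.0, clip(8.2401) = 8.0
Projection = [5.3774, -3.0, 8.0]
Squared diffs: [0.0, 34.7416, 0.0576]
Distance = sqrt(34.7992) = 5.8991


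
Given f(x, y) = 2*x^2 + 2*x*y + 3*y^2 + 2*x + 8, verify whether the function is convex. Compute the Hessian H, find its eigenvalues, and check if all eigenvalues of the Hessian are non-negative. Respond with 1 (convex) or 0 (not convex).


The Hessian of f(x,y) = 2*x^2 + 2*x*y + 3*y^2 + 2*x + 8 is:
H = [[4, 2], [2, 6]]
Trace = 4 + 6 = 10
Determinant = 4*6 - (2)^2 = 20
Discriminant = (10)^2 - 4*20 = 20.0
Eigenvalues: lambda_1 = 2.7639, lambda_2 = 7.2361
The function is convex.

1


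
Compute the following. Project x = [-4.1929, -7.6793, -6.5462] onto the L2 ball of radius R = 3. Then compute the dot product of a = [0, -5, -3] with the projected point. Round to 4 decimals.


Step 1: Compute ||x|| (intermediates to 6 decimals).
||x|| = sqrt((-4.1929)^2 + (-7.6793)^2 + (-6.5462)^2) = 10.92725
Step 2: Project.
Since ||x|| > R, scale = R/||x|| = 3/10.92725 = 0.274543, proj(x) = scale * x
proj(x) = [-1.151131, -2.108298, -1.797213]
Step 3: Dot product.
a^T * proj(x) = 0*(-1.151131) - 5*(-2.108298) - 3*(-1.797213) = 15.9331


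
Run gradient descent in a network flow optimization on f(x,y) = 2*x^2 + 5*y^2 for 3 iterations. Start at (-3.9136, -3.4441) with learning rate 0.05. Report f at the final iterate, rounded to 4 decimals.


Gradient descent on f(x,y) = 2*x^2 + 5*y^2.
Starting point: (-3.9136, -3.4441), alpha = 0.05
Step 1: grad_x = 2*2*-3.9136 = -15.6544, grad_y = 2*5*-3.4441 = -34.441
  x_1 = -3.9136 - 0.05*-15.6544 = -3.1309
  y_1 = -3.4441 - 0.05*-34.441 = -1.7221
Step 2: grad_x = 2*2*-3.1309 = -12.5235, grad_y = 2*5*-1.7221 = -17.2205
  x_2 = -3.1309 - 0.05*-12.5235 = -2.5047
  y_2 = -1.7221 - 0.05*-17.2205 = -0.861
Step 3: grad_x = 2*2*-2.5047 = -10.0188, grad_y = 2*5*-0.861 = -8.6103
  x_3 = -2.5047 - 0.05*-10.0188 = -2.0038
  y_3 = -0.861 - 0.05*-8.6103 = -0.4305
f(-2.0038, -0.4305) = 2*(-2.0038)^2 + 5*(-0.4305)^2 = 8.9568


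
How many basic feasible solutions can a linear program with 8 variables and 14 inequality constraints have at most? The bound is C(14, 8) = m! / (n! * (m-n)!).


Each vertex corresponds to some choice of n active constraints out of m, so the number of vertices is at most C(m, n) = m! / (n!(m-n)!).
m = 14, n = 8
Numerator: 14 * 13 * 12 * 11 * 10 * 9 * 8 * 7
Denominator: 8! = 40320
C(14, 8) = 3003


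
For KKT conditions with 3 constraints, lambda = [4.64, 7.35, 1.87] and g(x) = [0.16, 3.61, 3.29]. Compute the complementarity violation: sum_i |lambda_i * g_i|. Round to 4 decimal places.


KKT complementary slackness check:
lambda_1 * g_1 = 4.64 * 0.16 = 0.7424
lambda_2 * g_2 = 7.35 * 3.61 = 26.5335
lambda_3 * g_3 = 1.87 * 3.29 = 6.1523
Total violation = 0.7424 + 26.5335 + 6.1523 = 33.4282


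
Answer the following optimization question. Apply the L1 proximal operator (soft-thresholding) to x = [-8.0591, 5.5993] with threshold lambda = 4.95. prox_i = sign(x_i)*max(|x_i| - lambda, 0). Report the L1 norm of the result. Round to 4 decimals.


Soft-thresholding with lambda = 4.95:
prox(-8.0591) = sign(-8.0591)*max(|-8.0591| - 4.95, 0) = -3.1091
prox(5.5993) = sign(5.5993)*max(|5.5993| - 4.95, 0) = 0.6493
prox(x) = [-3.1091, 0.6493]
||prox(x)||_1 = 3.1091 + 0.6493 = 3.7584


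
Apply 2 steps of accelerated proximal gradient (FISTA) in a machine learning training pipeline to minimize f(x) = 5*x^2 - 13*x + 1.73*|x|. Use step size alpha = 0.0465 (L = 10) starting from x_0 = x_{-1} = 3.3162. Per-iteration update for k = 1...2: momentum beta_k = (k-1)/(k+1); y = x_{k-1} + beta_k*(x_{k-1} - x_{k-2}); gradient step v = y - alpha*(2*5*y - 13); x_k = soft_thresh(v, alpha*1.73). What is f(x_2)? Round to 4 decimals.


FISTA on f(x) = 5*x^2 - 13*x + 1.73*|x|
L = 10, alpha = 0.0465
Iteration 1: beta = 0.0, y = 3.3162 + 0.0*(3.3162 - 3.3162) = 3.3162
  grad(y) = 20.162, v = y - alpha*grad = 2.3787
  prox(v) = soft_thresh(2.3787, 0.0804) = 2.2982
Iteration 2: beta = 0.3333, y = 2.2982 + 0.3333*(2.2982 - 3.3162) = 1.9589
  grad(y) = 6.589, v = y - alpha*grad = 1.6525
  prox(v) = soft_thresh(1.6525, 0.0804) = 1.5721
f(x_2) = 5*1.5721^2 - 13*1.5721 + 1.73*|1.5721| = -5.3602


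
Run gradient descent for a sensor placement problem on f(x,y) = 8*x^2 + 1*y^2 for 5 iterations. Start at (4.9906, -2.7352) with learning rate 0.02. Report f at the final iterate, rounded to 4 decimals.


Gradient descent on f(x,y) = 8*x^2 + 1*y^2.
Starting point: (4.9906, -2.7352), alpha = 0.02
Step 1: grad_x = 2*8*4.9906 = 79.8496, grad_y = 2*1*-2.7352 = -5.4704
  x_1 = 4.9906 - 0.02*79.8496 = 3.3936
  y_1 = -2.7352 - 0.02*-5.4704 = -2.6258
Step 2: grad_x = 2*8*3.3936 = 54.2977, grad_y = 2*1*-2.6258 = -5.2516
  x_2 = 3.3936 - 0.02*54.2977 = 2.3077
  y_2 = -2.6258 - 0.02*-5.2516 = -2.5208
Step 3: grad_x = 2*8*2.3077 = 36.9225, grad_y = 2*1*-2.5208 = -5.0415
  x_3 = 2.3077 - 0.02*36.9225 = 1.5692
  y_3 = -2.5208 - 0.02*-5.0415 = -2.4199
Step 4: grad_x = 2*8*1.5692 = 25.1073, grad_y = 2*1*-2.4199 = -4.8399
  x_4 = 1.5692 - 0.02*25.1073 = 1.0671
  y_4 = -2.4199 - 0.02*-4.8399 = -2.3231
Step 5: grad_x = 2*8*1.0671 = 17.0729, grad_y = 2*1*-2.3231 = -4.6463
  x_5 = 1.0671 - 0.02*17.0729 = 0.7256
  y_5 = -2.3231 - 0.02*-4.6463 = -2.2302
f(0.7256, -2.2302) = 8*0.7256^2 + 1*(-2.2302)^2 = 9.1858


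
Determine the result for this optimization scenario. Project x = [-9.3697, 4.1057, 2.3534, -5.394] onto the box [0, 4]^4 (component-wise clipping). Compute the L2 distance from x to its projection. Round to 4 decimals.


Project each component onto [0, 4].
clip(-9.3697) = 0.0, clip(4.1057) = 4.0, clip(2.3534) = 2.3534, clip(-5.394) = 0.0
Projection = [0.0, 4.0, 2.3534, 0.0]
Squared diffs: [87.7913, 0.0112, 0.0, 29.0952]
Distance = sqrt(116.8977) = 10.8119


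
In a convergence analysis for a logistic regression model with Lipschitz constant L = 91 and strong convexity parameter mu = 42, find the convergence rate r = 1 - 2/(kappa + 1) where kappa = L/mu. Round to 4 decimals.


Step 1: Compute the condition number.
kappa = L/mu = 91/42 = 2.1667
Step 2: Compute the convergence rate.
r = 1 - 2/(kappa + 1) = 1 - 2*mu/(L + mu) = (L - mu)/(L + mu) = 49/133 = 0.3684


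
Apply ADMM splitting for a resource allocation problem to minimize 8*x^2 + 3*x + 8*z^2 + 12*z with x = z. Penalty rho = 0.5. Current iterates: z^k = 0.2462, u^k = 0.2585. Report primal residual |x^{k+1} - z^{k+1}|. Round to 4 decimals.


ADMM iteration with rho = 0.5, z^k = 0.2462, u^k = 0.2585
Step 1: x-update.
Minimize 8*x^2 + 3*x + (0.5/2)*(x - 0.2462 + 0.2585)^2
FOC: (2*8 + 0.5)*x = -3 + 0.5*(0.2462 - 0.2585)
x^{k+1} = -0.1822
Step 2: z-update.
Minimize 8*z^2 + 12*z + (0.5/2)*(-0.1822 - z + 0.2585)^2
FOC: (2*8 + 0.5)*z = -12 + 0.5*(-0.1822 + 0.2585)
z^{k+1} = -0.725
Step 3: u-update.
u^{k+1} = 0.2585 - 0.1822 + 0.725 = 0.8013
Step 4: Primal residual = |-0.1822 + 0.725| = 0.5428


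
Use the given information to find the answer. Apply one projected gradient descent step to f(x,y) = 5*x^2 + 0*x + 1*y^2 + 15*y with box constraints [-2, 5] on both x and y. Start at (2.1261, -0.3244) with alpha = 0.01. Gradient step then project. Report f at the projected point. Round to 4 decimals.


Step 1: Compute gradient at (2.1261, -0.3244).
grad_x = 2*5*2.1261 + 0 = 21.261
grad_y = 2*1*-0.3244 + 15 = 14.3512
Step 2: Gradient step.
x_raw = 2.1261 - 0.01*21.261 = 1.9135
y_raw = -0.3244 - 0.01*14.3512 = -0.4679
Step 3: Project onto [-2, 5].
x_proj = clip(1.9135) = 1.9135
y_proj = clip(-0.4679) = -0.4679
Step 4: Evaluate f.
f(1.9135, -0.4679) = 11.5075


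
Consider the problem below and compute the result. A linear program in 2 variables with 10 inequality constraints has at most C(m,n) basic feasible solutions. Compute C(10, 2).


Each vertex corresponds to some choice of n active constraints out of m, so the number of vertices is at most C(m, n) = m! / (n!(m-n)!).
m = 10, n = 2
Numerator: 10 * 9
Denominator: 2! = 2
C(10, 2) = 45


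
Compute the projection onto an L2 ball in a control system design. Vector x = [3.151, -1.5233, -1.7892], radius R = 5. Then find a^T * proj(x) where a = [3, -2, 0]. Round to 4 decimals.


Step 1: Compute ||x|| (intermediates to 6 decimals).
||x|| = sqrt(3.151^2 + (-1.5233)^2 + (-1.7892)^2) = 3.93071
Step 2: Project.
Since ||x|| <= R, proj = x (no scaling needed).
proj(x) = [3.151, -1.5233, -1.7892]
Step 3: Dot product.
a^T * proj(x) = 3*3.151 - 2*(-1.5233) + 0*(-1.7892) = 12.4996


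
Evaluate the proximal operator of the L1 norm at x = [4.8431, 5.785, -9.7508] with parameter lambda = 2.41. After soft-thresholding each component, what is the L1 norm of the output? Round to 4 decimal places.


Soft-thresholding with lambda = 2.41:
prox(4.8431) = sign(4.8431)*max(|4.8431| - 2.41, 0) = 2.4331
prox(5.785) = sign(5.785)*max(|5.785| - 2.41, 0) = 3.375
prox(-9.7508) = sign(-9.7508)*max(|-9.7508| - 2.41, 0) = -7.3408
prox(x) = [2.4331, 3.375, -7.3408]
||prox(x)||_1 = 2.4331 + 3.375 + 7.3408 = 13.1489


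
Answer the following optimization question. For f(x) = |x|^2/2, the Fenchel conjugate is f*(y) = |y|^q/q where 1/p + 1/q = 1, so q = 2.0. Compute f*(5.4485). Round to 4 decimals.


The conjugate exponent q satisfies 1/p + 1/q = 1.
p = 2, so q = 2/(2 - 1) = 2.0
|y|^q = 5.4485^2.0 = 29.6862
f*(5.4485) = 29.6862 / 2.0 = 14.8431


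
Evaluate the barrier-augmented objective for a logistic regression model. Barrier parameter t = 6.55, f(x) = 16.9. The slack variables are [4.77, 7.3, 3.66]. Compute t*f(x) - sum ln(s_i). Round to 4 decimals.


Step 1: Compute log-barrier.
ln values: [1.5623, 1.9879, 1.2975]
phi = -(1.5623 + 1.9879 + 1.2975) = -4.8477
Step 2: Compute augmented objective.
t*f(x) = 6.55*16.9 = 110.695
Total = 110.695 - 4.8477 = 105.8473


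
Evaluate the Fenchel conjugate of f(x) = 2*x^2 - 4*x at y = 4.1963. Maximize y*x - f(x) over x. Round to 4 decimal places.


f*(y) = sup_x {y*x - a*x^2 - b*x} = sup_x {(y-b)*x - a*x^2}
FOC: (y - b) - 2a*x = 0 => x* = (y - b)/(2a)
x* = (4.1963 + 4)/(2*2) = 2.0491
f*(4.1963) = (y-b)^2/(4a) = (4.1963 + 4)^2/(4*2)
= 67.1793/8 = 8.3974


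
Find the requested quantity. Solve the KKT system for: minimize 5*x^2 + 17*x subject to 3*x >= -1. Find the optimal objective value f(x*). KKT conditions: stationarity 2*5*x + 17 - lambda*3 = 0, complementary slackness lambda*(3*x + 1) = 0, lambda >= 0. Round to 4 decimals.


Step 1: Try lambda = 0 (constraint inactive).
x_unc = -17/(2*5) = -1.7
Check: 3*-1.7 = -5.1 < -1 -- violated!
Step 2: Constraint must be active: 3*x = -1
x* = -1/3 = -0.3333 (rounded; the exact value -1/3 is used below)
lambda = (2*5*(-1/3) + 17)/3 = 4.5556
Step 3: Compute optimal value.
f(x*) = 5*(-1/3)^2 + 17*(-1/3) = -5.1111


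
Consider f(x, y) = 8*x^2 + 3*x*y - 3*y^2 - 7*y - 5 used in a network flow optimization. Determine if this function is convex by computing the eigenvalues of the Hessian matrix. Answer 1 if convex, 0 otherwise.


The Hessian of f(x,y) = 8*x^2 + 3*x*y - 3*y^2 - 7*y - 5 is:
H = [[16, 3], [3, -6]]
Trace = 16 - 6 = 10
Determinant = 16*-6 - (3)^2 = -105
Discriminant = (10)^2 - 4*-105 = 520.0
Eigenvalues: lambda_1 = -6.4018, lambda_2 = 16.4018
The function is not convex.

0


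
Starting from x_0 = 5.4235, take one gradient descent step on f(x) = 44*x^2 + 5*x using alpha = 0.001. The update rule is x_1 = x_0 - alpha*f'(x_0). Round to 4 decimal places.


We compute the gradient at x_0 and apply the update.
f'(x) = 88*x + 5
f'(5.4235) = 88*5.4235 + 5 = 482.268
x_1 = 5.4235 - 0.001*482.268 = 4.9412


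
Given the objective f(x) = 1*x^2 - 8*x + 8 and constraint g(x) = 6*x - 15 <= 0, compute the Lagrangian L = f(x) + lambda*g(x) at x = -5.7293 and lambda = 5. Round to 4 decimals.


Step 1: Evaluate f(x).
f(-5.7293) = 1*(-5.7293)^2 - 8*(-5.7293) + 8 = 86.6593
Step 2: Evaluate g(x).
g(-5.7293) = 6*-5.7293 - 15 = -49.3758
Step 3: Compute Lagrangian.
L = 86.6593 + 5*-49.3758 = -160.2197


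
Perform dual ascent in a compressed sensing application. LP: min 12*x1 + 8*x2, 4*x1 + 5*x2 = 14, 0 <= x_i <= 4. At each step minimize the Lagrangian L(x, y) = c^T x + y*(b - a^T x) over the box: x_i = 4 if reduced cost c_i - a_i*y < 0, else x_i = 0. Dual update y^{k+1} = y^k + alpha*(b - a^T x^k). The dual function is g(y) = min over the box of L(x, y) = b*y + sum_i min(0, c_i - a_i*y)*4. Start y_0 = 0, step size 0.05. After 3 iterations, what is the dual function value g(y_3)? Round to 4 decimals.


Dual ascent for LP: min 12*x1 + 8*x2, 4*x1 + 5*x2 = 14, 0 <= x_i <= 4
Step 1: y^k = 0.0, reduced costs: (12.0, 8.0)
  x^k = (0.0, 0.0), subgradient = b - a^T x = 14.0
  y^{k+1} = 0.0 + 0.05*14.0 = 0.7
Step 2: y^k = 0.7, reduced costs: (9.2, 4.5)
  x^k = (0.0, 0.0), subgradient = b - a^T x = 14.0
  y^{k+1} = 0.7 + 0.05*14.0 = 1.4
Step 3: y^k = 1.4, reduced costs: (6.4, 1.0)
  x^k = (0.0, 0.0), subgradient = b - a^T x = 14.0
  y^{k+1} = 1.4 + 0.05*14.0 = 2.1
Dual objective at y_3 = 2.1: reduced costs (3.6, -2.5), box minimizer x = (0.0, 4.0)
g(y_3) = b*y + (c1 - a1*y)*x1 + (c2 - a2*y)*x2 = 14*2.1 + 3.6*0.0 + (-2.5)*4.0 = 29.4 + 0.0 - 10.0 = 19.4


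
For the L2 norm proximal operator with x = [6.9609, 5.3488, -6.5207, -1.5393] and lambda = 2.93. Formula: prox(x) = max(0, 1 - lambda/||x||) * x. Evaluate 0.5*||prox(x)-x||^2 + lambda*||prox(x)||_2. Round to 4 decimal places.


Step 1: Compute ||x||.
||x|| = 11.0432
Step 2: Compute scaling factor.
scale = max(0, 1 - 2.93/11.0432) = 0.7347
Step 3: prox(x) = [5.114, 3.9297, -4.7906, -1.1309]
||prox(x)|| = 8.1132
Step 4: Proximal objective.
0.5*||prox-x||^2 = 4.2925
lambda*||prox|| = 23.7717
Total = 28.0642


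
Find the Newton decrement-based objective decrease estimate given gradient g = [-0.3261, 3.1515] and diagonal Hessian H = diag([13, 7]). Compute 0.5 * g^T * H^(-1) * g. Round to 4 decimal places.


Step 1: H is diagonal, so H^(-1) * g = [-0.0251, 0.4502].
Step 2: g^T H^(-1) g = sum_i g_i^2 / H_ii
  = (-0.3261)^2/13 + (3.1515)^2/7
  = 0.0082 + 1.4189 = 1.427
Step 3: Objective decrease = 0.5 * g^T H^(-1) g = 0.7135


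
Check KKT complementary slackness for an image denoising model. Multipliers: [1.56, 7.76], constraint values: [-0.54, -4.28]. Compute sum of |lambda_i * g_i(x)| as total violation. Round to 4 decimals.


KKT complementary slackness check:
lambda_1 * g_1 = 1.56 * -0.54 = -0.8424
lambda_2 * g_2 = 7.76 * -4.28 = -33.2128
Total violation = 0.8424 + 33.2128 = 34.0552


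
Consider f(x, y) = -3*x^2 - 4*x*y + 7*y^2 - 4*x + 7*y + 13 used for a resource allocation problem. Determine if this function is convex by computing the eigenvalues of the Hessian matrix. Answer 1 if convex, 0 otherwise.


The Hessian of f(x,y) = -3*x^2 - 4*x*y + 7*y^2 - 4*x + 7*y + 13 is:
H = [[-6, -4], [-4, 14]]
Trace = -6 + 14 = 8
Determinant = -6*14 - (-4)^2 = -100
Discriminant = (8)^2 - 4*-100 = 464.0
Eigenvalues: lambda_1 = -6.7703, lambda_2 = 14.7703
The function is not convex.

0


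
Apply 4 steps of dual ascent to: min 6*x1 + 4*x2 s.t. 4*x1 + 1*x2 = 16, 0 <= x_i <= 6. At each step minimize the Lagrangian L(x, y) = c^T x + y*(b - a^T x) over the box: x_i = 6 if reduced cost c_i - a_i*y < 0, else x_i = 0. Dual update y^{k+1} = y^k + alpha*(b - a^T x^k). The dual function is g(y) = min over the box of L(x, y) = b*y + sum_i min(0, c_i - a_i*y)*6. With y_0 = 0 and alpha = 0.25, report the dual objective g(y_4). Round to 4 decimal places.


Dual ascent for LP: min 6*x1 + 4*x2, 4*x1 + 1*x2 = 16, 0 <= x_i <= 6
Step 1: y^k = 0.0, reduced costs: (6.0, 4.0)
  x^k = (0.0, 0.0), subgradient = b - a^T x = 16.0
  y^{k+1} = 0.0 + 0.25*16.0 = 4.0
Step 2: y^k = 4.0, reduced costs: (-10.0, 0.0)
  x^k = (6.0, 0.0), subgradient = b - a^T x = -8.0
  y^{k+1} = 4.0 + 0.25*-8.0 = 2.0
Step 3: y^k = 2.0, reduced costs: (-2.0, 2.0)
  x^k = (6.0, 0.0), subgradient = b - a^T x = -8.0
  y^{k+1} = 2.0 + 0.25*-8.0 = 0.0
Step 4: y^k = 0.0, reduced costs: (6.0, 4.0)
  x^k = (0.0, 0.0), subgradient = b - a^T x = 16.0
  y^{k+1} = 0.0 + 0.25*16.0 = 4.0
Dual objective at y_4 = 4.0: reduced costs (-10.0, 0.0), box minimizer x = (6.0, 0.0)
g(y_4) = b*y + (c1 - a1*y)*x1 + (c2 - a2*y)*x2 = 16*4.0 + (-10.0)*6.0 + 0.0*0.0 = 64.0 - 60.0 + 0.0 = 4.0


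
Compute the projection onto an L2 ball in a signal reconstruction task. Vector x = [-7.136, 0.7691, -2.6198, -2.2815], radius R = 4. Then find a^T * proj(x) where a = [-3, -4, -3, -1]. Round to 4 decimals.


Step 1: Compute ||x|| (intermediates to 6 decimals).
||x|| = sqrt((-7.136)^2 + 0.7691^2 + (-2.6198)^2 + (-2.2815)^2) = 7.97387
Step 2: Project.
Since ||x|| > R, scale = R/||x|| = 4/7.97387 = 0.501638, proj(x) = scale * x
proj(x) = [-3.579689, 0.38581, -1.314191, -1.144487]
Step 3: Dot product.
a^T * proj(x) = -3*(-3.579689) - 4*0.38581 - 3*(-1.314191) - 1*(-1.144487) = 14.2829


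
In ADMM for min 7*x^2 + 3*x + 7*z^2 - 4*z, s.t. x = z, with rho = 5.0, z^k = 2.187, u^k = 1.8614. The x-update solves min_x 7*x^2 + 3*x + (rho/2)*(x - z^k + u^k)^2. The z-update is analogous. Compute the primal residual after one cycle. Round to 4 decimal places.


ADMM iteration with rho = 5.0, z^k = 2.187, u^k = 1.8614
Step 1: x-update.
Minimize 7*x^2 + 3*x + (5.0/2)*(x - 2.187 + 1.8614)^2
FOC: (2*7 + 5.0)*x = -3 + 5.0*(2.187 - 1.8614)
x^{k+1} = -0.0722
Step 2: z-update.
Minimize 7*z^2 - 4*z + (5.0/2)*(-0.0722 - z + 1.8614)^2
FOC: (2*7 + 5.0)*z = 4 + 5.0*(-0.0722 + 1.8614)
z^{k+1} = 0.6814
Step 3: u-update.
u^{k+1} = 1.8614 - 0.0722 - 0.6814 = 1.1078
Step 4: Primal residual = |-0.0722 - 0.6814| = 0.7536


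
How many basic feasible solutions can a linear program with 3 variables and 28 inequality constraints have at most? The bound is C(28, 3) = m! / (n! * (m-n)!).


Each vertex corresponds to some choice of n active constraints out of m, so the number of vertices is at most C(m, n) = m! / (n!(m-n)!).
m = 28, n = 3
Numerator: 28 * 27 * 26
Denominator: 3! = 6
C(28, 3) = 3276


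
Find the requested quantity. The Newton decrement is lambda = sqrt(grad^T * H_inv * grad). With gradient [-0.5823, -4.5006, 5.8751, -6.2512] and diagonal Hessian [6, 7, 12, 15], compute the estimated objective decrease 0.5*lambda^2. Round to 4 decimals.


Step 1: H is diagonal, so H^(-1) * g = [-0.0971, -0.6429, 0.4896, -0.4167].
Step 2: g^T H^(-1) g = sum_i g_i^2 / H_ii
  = (-0.5823)^2/6 + (-4.5006)^2/7 + (5.8751)^2/12 + (-6.2512)^2/15
  = 0.0565 + 2.8936 + 2.8764 + 2.6052 = 8.4317
Step 3: Objective decrease = 0.5 * g^T H^(-1) g = 4.2159


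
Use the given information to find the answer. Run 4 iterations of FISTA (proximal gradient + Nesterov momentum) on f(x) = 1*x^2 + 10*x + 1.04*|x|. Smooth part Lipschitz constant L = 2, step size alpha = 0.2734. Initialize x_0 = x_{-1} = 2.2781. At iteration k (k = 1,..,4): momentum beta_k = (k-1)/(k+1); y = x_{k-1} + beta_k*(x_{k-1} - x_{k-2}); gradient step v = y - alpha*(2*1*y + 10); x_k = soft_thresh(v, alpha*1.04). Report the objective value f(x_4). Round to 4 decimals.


FISTA on f(x) = 1*x^2 + 10*x + 1.04*|x|
L = 2, alpha = 0.2734
Iteration 1: beta = 0.0, y = 2.2781 + 0.0*(2.2781 - 2.2781) = 2.2781
  grad(y) = 14.5562, v = y - alpha*grad = -1.7016
  prox(v) = soft_thresh(-1.7016, 0.2843) = -1.4172
Iteration 2: beta = 0.3333, y = -1.4172 + 0.3333*(-1.4172 - 2.2781) = -2.649
  grad(y) = 4.702, v = y - alpha*grad = -3.9345
  prox(v) = soft_thresh(-3.9345, 0.2843) = -3.6502
Iteration 3: beta = 0.5, y = -3.6502 + 0.5*(-3.6502 + 1.4172) = -4.7667
  grad(y) = 0.4666, v = y - alpha*grad = -4.8943
  prox(v) = soft_thresh(-4.8943, 0.2843) = -4.6099
Iteration 4: beta = 0.6, y = -4.6099 + 0.6*(-4.6099 + 3.6502) = -5.1858
  grad(y) = -0.3715, v = y - alpha*grad = -5.0842
  prox(v) = soft_thresh(-5.0842, 0.2843) = -4.7998
f(x_4) = 1*(-4.7998)^2 + 10*(-4.7998) + 1.04*|-4.7998| = -19.9681


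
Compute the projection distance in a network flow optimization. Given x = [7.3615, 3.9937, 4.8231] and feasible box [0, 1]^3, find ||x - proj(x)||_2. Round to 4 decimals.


Project each component onto [0, 1].
clip(7.3615) = 1.0, clip(3.9937) = 1.0, clip(4.8231) = 1.0
Projection = [1.0, 1.0, 1.0]
Squared diffs: [40.4687, 8.9622, 14.6161]
Distance = sqrt(64.047) = 8.0029


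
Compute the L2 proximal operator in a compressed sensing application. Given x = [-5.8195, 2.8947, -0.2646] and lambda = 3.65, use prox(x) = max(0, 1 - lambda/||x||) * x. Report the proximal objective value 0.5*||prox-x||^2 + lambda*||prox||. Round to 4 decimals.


Step 1: Compute ||x||.
||x|| = 6.5051
Step 2: Compute scaling factor.
scale = max(0, 1 - 3.65/6.5051) = 0.4389
Step 3: prox(x) = [-2.5542, 1.2705, -0.1161]
||prox(x)|| = 2.8551
Step 4: Proximal objective.
0.5*||prox-x||^2 = 6.6613
lambda*||prox|| = 10.4211
Total = 17.0822


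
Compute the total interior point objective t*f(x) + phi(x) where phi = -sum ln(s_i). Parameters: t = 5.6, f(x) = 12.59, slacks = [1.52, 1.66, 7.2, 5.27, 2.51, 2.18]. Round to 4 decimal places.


Step 1: Compute log-barrier.
ln values: [0.4187, 0.5068, 1.9741, 1.662, 0.9203, 0.7793]
phi = -(0.4187 + 0.5068 + 1.9741 + 1.662 + 0.9203 + 0.7793) = -6.2612
Step 2: Compute augmented objective.
t*f(x) = 5.6*12.59 = 70.504
Total = 70.504 - 6.2612 = 64.2428


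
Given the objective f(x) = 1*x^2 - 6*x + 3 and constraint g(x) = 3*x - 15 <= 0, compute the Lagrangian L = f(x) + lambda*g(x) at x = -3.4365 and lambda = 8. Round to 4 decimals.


Step 1: Evaluate f(x).
f(-3.4365) = 1*(-3.4365)^2 - 6*(-3.4365) + 3 = 35.4285
Step 2: Evaluate g(x).
g(-3.4365) = 3*-3.4365 - 15 = -25.3095
Step 3: Compute Lagrangian.
L = 35.4285 + 8*-25.3095 = -167.0475


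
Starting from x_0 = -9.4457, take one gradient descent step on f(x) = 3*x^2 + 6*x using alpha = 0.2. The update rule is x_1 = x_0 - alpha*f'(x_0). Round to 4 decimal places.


We compute the gradient at x_0 and apply the update.
f'(x) = 6*x + 6
f'(-9.4457) = 6*-9.4457 + 6 = -50.6742
x_1 = -9.4457 - 0.2*-50.6742 = 0.6891


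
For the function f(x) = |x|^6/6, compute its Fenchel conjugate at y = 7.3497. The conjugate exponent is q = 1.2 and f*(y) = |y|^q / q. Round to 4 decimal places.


The conjugate exponent q satisfies 1/p + 1/q = 1.
p = 6, so q = 6/(6 - 1) = 1.2
|y|^q = 7.3497^1.2 = 10.9528
f*(7.3497) = 10.9528 / 1.2 = 9.1273


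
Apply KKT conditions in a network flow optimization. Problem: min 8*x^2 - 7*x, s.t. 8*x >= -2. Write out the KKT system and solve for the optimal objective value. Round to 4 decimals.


Step 1: Try lambda = 0 (constraint inactive).
Stationarity: 2*8*x - 7 = 0
x* = 7/(2*8) = 0.4375
Check constraint: 8*0.4375 = 3.5 >= -2 -- satisfied.
Step 2: Compute optimal value.
f(x*) = 8*0.4375^2 - 7*0.4375 = -1.5313


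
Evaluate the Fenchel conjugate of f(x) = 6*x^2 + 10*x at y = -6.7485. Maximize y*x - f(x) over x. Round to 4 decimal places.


f*(y) = sup_x {y*x - a*x^2 - b*x} = sup_x {(y-b)*x - a*x^2}
FOC: (y - b) - 2a*x = 0 => x* = (y - b)/(2a)
x* = (-6.7485 - 10)/(2*6) = -1.3957
f*(-6.7485) = (y-b)^2/(4a) = (-6.7485 - 10)^2/(4*6)
= 280.5123/24 = 11.688


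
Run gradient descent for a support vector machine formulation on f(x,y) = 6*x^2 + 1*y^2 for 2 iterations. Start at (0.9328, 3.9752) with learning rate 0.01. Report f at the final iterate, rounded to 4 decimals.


Gradient descent on f(x,y) = 6*x^2 + 1*y^2.
Starting point: (0.9328, 3.9752), alpha = 0.01
Step 1: grad_x = 2*6*0.9328 = 11.1936, grad_y = 2*1*3.9752 = 7.9504
  x_1 = 0.9328 - 0.01*11.1936 = 0.8209
  y_1 = 3.9752 - 0.01*7.9504 = 3.8957
Step 2: grad_x = 2*6*0.8209 = 9.8504, grad_y = 2*1*3.8957 = 7.7914
  x_2 = 0.8209 - 0.01*9.8504 = 0.7224
  y_2 = 3.8957 - 0.01*7.7914 = 3.8178
f(0.7224, 3.8178) = 6*0.7224^2 + 1*3.8178^2 = 17.7063


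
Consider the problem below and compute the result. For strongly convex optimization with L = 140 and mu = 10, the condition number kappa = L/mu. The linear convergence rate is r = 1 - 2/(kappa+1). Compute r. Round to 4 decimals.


Step 1: Compute the condition number.
kappa = L/mu = 140/10 = 14.0
Step 2: Compute the convergence rate.
r = 1 - 2/(kappa + 1) = 1 - 2*mu/(L + mu) = (L - mu)/(L + mu) = 130/150 = 0.8667


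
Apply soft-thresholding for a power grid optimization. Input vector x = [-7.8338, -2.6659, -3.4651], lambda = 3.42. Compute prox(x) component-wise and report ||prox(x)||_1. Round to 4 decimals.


Soft-thresholding with lambda = 3.42:
prox(-7.8338) = sign(-7.8338)*max(|-7.8338| - 3.42, 0) = -4.4138
prox(-2.6659) = sign(-2.6659)*max(|-2.6659| - 3.42, 0) = 0.0
prox(-3.4651) = sign(-3.4651)*max(|-3.4651| - 3.42, 0) = -0.0451
prox(x) = [-4.4138, 0.0, -0.0451]
||prox(x)||_1 = 4.4138 + 0.0 + 0.0451 = 4.4589


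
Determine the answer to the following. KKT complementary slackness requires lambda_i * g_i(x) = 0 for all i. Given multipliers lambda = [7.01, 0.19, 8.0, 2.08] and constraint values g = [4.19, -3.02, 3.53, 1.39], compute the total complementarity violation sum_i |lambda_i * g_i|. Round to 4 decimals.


KKT complementary slackness check:
lambda_1 * g_1 = 7.01 * 4.19 = 29.3719
lambda_2 * g_2 = 0.19 * -3.02 = -0.5738
lambda_3 * g_3 = 8.0 * 3.53 = 28.24
lambda_4 * g_4 = 2.08 * 1.39 = 2.8912
Total violation = 29.3719 + 0.5738 + 28.24 + 2.8912 = 61.0769


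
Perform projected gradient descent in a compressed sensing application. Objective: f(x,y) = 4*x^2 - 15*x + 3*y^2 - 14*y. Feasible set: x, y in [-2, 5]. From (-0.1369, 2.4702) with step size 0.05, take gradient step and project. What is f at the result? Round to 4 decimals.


Step 1: Compute gradient at (-0.1369, 2.4702).
grad_x = 2*4*-0.1369 - 15 = -16.0952
grad_y = 2*3*2.4702 - 14 = 0.8212
Step 2: Gradient step.
x_raw = -0.1369 - 0.05*-16.0952 = 0.6679
y_raw = 2.4702 - 0.05*0.8212 = 2.4291
Step 3: Project onto [-2, 5].
x_proj = clip(0.6679) = 0.6679
y_proj = clip(2.4291) = 2.4291
Step 4: Evaluate f.
f(0.6679, 2.4291) = -24.5395


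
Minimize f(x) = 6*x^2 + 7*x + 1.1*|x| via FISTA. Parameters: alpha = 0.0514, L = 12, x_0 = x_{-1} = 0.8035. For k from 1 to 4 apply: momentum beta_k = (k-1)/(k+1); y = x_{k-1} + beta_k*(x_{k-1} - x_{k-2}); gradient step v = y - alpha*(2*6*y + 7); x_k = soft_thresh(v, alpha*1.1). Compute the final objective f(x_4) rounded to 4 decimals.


FISTA on f(x) = 6*x^2 + 7*x + 1.1*|x|
L = 12, alpha = 0.0514
Iteration 1: beta = 0.0, y = 0.8035 + 0.0*(0.8035 - 0.8035) = 0.8035
  grad(y) = 16.642, v = y - alpha*grad = -0.0519
  prox(v) = soft_thresh(-0.0519, 0.0565) = 0.0
Iteration 2: beta = 0.3333, y = 0.0 + 0.3333*(0.0 - 0.8035) = -0.2678
  grad(y) = 3.786, v = y - alpha*grad = -0.4624
  prox(v) = soft_thresh(-0.4624, 0.0565) = -0.4059
Iteration 3: beta = 0.5, y = -0.4059 + 0.5*(-0.4059 - 0.0) = -0.6088
  grad(y) = -0.3061, v = y - alpha*grad = -0.5931
  prox(v) = soft_thresh(-0.5931, 0.0565) = -0.5366
Iteration 4: beta = 0.6, y = -0.5366 + 0.6*(-0.5366 + 0.4059) = -0.615
  grad(y) = -0.3797, v = y - alpha*grad = -0.5955
  prox(v) = soft_thresh(-0.5955, 0.0565) = -0.5389
f(x_4) = 6*(-0.5389)^2 + 7*(-0.5389) + 1.1*|-0.5389| = -1.437


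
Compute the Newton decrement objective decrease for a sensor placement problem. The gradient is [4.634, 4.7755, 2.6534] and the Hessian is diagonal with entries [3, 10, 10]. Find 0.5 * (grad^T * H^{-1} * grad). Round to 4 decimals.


Step 1: H is diagonal, so H^(-1) * g = [1.5447, 0.4776, 0.2653].
Step 2: g^T H^(-1) g = sum_i g_i^2 / H_ii
  = (4.634)^2/3 + (4.7755)^2/10 + (2.6534)^2/10
  = 7.158 + 2.2805 + 0.7041 = 10.1426
Step 3: Objective decrease = 0.5 * g^T H^(-1) g = 5.0713


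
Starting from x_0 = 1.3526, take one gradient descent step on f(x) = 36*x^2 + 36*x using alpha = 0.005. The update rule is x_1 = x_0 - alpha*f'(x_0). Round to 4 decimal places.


We compute the gradient at x_0 and apply the update.
f'(x) = 72*x + 36
f'(1.3526) = 72*1.3526 + 36 = 133.3872
x_1 = 1.3526 - 0.005*133.3872 = 0.6857


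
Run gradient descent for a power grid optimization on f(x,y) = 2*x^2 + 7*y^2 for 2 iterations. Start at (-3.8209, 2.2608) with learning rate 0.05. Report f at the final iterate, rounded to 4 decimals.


Gradient descent on f(x,y) = 2*x^2 + 7*y^2.
Starting point: (-3.8209, 2.2608), alpha = 0.05
Step 1: grad_x = 2*2*-3.8209 = -15.2836, grad_y = 2*7*2.2608 = 31.6512
  x_1 = -3.8209 - 0.05*-15.2836 = -3.0567
  y_1 = 2.2608 - 0.05*31.6512 = 0.6782
Step 2: grad_x = 2*2*-3.0567 = -12.2269, grad_y = 2*7*0.6782 = 9.4954
  x_2 = -3.0567 - 0.05*-12.2269 = -2.4454
  y_2 = 0.6782 - 0.05*9.4954 = 0.2035
f(-2.4454, 0.2035) = 2*(-2.4454)^2 + 7*0.2035^2 = 12.2495


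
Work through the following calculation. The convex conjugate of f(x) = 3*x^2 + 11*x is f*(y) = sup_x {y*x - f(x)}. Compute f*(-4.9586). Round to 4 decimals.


f*(y) = sup_x {y*x - a*x^2 - b*x} = sup_x {(y-b)*x - a*x^2}
FOC: (y - b) - 2a*x = 0 => x* = (y - b)/(2a)
x* = (-4.9586 - 11)/(2*3) = -2.6598
f*(-4.9586) = (y-b)^2/(4a) = (-4.9586 - 11)^2/(4*3)
= 254.6769/12 = 21.2231


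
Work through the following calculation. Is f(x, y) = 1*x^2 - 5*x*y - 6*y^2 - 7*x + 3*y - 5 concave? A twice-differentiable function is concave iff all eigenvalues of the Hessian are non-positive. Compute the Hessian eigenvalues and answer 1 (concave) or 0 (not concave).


The Hessian of f(x,y) = 1*x^2 - 5*x*y - 6*y^2 - 7*x + 3*y - 5 is:
H = [[2, -5], [-5, -12]]
Trace = 2 - 12 = -10
Determinant = 2*-12 - (-5)^2 = -49
Discriminant = (-10)^2 - 4*-49 = 296.0
Eigenvalues: lambda_1 = -13.6023, lambda_2 = 3.6023
The function is not concave.

0


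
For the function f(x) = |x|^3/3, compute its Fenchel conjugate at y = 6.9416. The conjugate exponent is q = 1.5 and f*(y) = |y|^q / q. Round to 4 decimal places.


The conjugate exponent q satisfies 1/p + 1/q = 1.
p = 3, so q = 3/(3 - 1) = 1.5
|y|^q = 6.9416^1.5 = 18.289
f*(6.9416) = 18.289 / 1.5 = 12.1927


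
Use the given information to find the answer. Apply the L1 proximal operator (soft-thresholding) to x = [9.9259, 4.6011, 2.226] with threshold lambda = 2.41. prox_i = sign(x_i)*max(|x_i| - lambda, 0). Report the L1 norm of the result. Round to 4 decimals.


Soft-thresholding with lambda = 2.41:
prox(9.9259) = sign(9.9259)*max(|9.9259| - 2.41, 0) = 7.5159
prox(4.6011) = sign(4.6011)*max(|4.6011| - 2.41, 0) = 2.1911
prox(2.226) = sign(2.226)*max(|2.226| - 2.41, 0) = 0.0
prox(x) = [7.5159, 2.1911, 0.0]
||prox(x)||_1 = 7.5159 + 2.1911 + 0.0 = 9.707


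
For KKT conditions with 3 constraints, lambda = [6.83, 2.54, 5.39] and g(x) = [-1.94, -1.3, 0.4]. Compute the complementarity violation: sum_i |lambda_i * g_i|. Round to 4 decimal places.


KKT complementary slackness check:
lambda_1 * g_1 = 6.83 * -1.94 = -13.2502
lambda_2 * g_2 = 2.54 * -1.3 = -3.302
lambda_3 * g_3 = 5.39 * 0.4 = 2.156
Total violation = 13.2502 + 3.302 + 2.156 = 18.7082


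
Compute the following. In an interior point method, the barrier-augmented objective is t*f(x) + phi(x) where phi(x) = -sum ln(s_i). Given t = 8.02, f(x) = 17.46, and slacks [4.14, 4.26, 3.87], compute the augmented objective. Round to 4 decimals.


Step 1: Compute log-barrier.
ln values: [1.4207, 1.4493, 1.3533]
phi = -(1.4207 + 1.4493 + 1.3533) = -4.2232
Step 2: Compute augmented objective.
t*f(x) = 8.02*17.46 = 140.0292
Total = 140.0292 - 4.2232 = 135.806


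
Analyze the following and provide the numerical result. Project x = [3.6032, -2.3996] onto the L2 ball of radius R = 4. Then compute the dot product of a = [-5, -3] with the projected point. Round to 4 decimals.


Step 1: Compute ||x|| (intermediates to 6 decimals).
||x|| = sqrt(3.6032^2 + (-2.3996)^2) = 4.329103
Step 2: Project.
Since ||x|| > R, scale = R/||x|| = 4/4.329103 = 0.923979, proj(x) = scale * x
proj(x) = [3.329281, -2.21718]
Step 3: Dot product.
a^T * proj(x) = -5*3.329281 - 3*(-2.21718) = -9.9949


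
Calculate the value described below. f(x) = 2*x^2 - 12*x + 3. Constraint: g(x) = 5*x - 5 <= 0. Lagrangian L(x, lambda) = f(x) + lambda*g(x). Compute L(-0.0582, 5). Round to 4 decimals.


Step 1: Evaluate f(x).
f(-0.0582) = 2*(-0.0582)^2 - 12*(-0.0582) + 3 = 3.7052
Step 2: Evaluate g(x).
g(-0.0582) = 5*-0.0582 - 5 = -5.291
Step 3: Compute Lagrangian.
L = 3.7052 + 5*-5.291 = -22.7498


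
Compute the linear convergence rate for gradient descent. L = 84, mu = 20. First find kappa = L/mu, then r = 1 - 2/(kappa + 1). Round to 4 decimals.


Step 1: Compute the condition number.
kappa = L/mu = 84/20 = 4.2
Step 2: Compute the convergence rate.
r = 1 - 2/(kappa + 1) = 1 - 2*mu/(L + mu) = (L - mu)/(L + mu) = 64/104 = 0.6154


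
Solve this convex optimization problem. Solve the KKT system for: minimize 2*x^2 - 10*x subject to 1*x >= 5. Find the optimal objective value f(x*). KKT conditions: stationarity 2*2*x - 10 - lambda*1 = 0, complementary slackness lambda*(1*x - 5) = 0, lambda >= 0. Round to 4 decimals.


Step 1: Try lambda = 0 (constraint inactive).
x_unc = 10/(2*2) = 2.5
Check: 1*2.5 = 2.5 < 5 -- violated!
Step 2: Constraint must be active: 1*x = 5
x* = 5/1 = 5.0
lambda = (2*2*5.0 - 10)/1 = 10.0
Step 3: Compute optimal value.
f(x*) = 2*5.0^2 - 10*5.0 = 0.0


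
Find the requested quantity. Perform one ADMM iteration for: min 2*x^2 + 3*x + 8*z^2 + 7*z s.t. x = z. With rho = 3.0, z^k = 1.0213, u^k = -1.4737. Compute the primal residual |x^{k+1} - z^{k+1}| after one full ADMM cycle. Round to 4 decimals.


ADMM iteration with rho = 3.0, z^k = 1.0213, u^k = -1.4737
Step 1: x-update.
Minimize 2*x^2 + 3*x + (3.0/2)*(x - 1.0213 - 1.4737)^2
FOC: (2*2 + 3.0)*x = -3 + 3.0*(1.0213 + 1.4737)
x^{k+1} = 0.6407
Step 2: z-update.
Minimize 8*z^2 + 7*z + (3.0/2)*(0.6407 - z - 1.4737)^2
FOC: (2*8 + 3.0)*z = -7 + 3.0*(0.6407 - 1.4737)
z^{k+1} = -0.4999
Step 3: u-update.
u^{k+1} = -1.4737 + 0.6407 + 0.4999 = -0.333
Step 4: Primal residual = |0.6407 + 0.4999| = 1.1407


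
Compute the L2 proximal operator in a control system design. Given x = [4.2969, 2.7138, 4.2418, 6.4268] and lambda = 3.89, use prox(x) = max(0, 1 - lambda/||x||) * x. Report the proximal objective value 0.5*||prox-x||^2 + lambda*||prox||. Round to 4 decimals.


Step 1: Compute ||x||.
||x|| = 9.2263
Step 2: Compute scaling factor.
scale = max(0, 1 - 3.89/9.2263) = 0.5784
Step 3: prox(x) = [2.4852, 1.5696, 2.4534, 3.7171]
||prox(x)|| = 5.3363
Step 4: Proximal objective.
0.5*||prox-x||^2 = 7.5661
lambda*||prox|| = 20.7582
Total = 28.3243
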